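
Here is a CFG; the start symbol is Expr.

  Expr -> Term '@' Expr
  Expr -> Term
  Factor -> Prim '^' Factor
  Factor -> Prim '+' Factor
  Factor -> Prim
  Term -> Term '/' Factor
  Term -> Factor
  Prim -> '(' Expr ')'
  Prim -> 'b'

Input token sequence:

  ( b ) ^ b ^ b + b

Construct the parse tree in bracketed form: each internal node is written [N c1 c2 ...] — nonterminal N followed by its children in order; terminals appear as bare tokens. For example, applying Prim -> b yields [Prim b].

[Expr [Term [Factor [Prim ( [Expr [Term [Factor [Prim b]]]] )] ^ [Factor [Prim b] ^ [Factor [Prim b] + [Factor [Prim b]]]]]]]

Expr
Term
Factor
Prim ^ Factor
( Expr ) ^ Factor
( Term ) ^ Factor
( Factor ) ^ Factor
( Prim ) ^ Factor
( b ) ^ Factor
( b ) ^ Prim ^ Factor
( b ) ^ b ^ Factor
( b ) ^ b ^ Prim + Factor
( b ) ^ b ^ b + Factor
( b ) ^ b ^ b + Prim
( b ) ^ b ^ b + b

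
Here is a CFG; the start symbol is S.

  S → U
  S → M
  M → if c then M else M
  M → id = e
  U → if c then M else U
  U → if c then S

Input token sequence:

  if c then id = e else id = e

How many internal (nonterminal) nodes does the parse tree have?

4

[S [M if c then [M id = e] else [M id = e]]]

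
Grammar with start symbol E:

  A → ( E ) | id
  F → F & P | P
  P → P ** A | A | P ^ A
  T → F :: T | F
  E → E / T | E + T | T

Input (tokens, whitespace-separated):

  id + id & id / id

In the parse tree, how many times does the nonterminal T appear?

3

[E [E [E [T [F [P [A id]]]]] + [T [F [F [P [A id]]] & [P [A id]]]]] / [T [F [P [A id]]]]]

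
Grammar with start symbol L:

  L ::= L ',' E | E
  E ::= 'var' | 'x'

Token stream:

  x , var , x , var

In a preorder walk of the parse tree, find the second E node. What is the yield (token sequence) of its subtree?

var

[L [L [L [L [E x]] , [E var]] , [E x]] , [E var]]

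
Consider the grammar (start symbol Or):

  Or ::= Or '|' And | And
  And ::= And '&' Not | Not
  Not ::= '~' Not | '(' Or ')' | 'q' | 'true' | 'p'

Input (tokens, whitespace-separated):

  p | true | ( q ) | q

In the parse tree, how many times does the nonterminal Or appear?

[Or [Or [Or [Or [And [Not p]]] | [And [Not true]]] | [And [Not ( [Or [And [Not q]]] )]]] | [And [Not q]]]

5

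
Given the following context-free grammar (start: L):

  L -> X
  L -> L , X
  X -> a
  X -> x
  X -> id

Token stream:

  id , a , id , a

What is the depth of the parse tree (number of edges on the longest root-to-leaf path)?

5

[L [L [L [L [X id]] , [X a]] , [X id]] , [X a]]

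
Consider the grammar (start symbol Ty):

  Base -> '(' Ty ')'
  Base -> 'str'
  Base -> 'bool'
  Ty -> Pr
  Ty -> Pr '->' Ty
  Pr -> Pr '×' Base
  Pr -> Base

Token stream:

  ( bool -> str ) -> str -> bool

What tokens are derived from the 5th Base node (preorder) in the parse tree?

bool

[Ty [Pr [Base ( [Ty [Pr [Base bool]] -> [Ty [Pr [Base str]]]] )]] -> [Ty [Pr [Base str]] -> [Ty [Pr [Base bool]]]]]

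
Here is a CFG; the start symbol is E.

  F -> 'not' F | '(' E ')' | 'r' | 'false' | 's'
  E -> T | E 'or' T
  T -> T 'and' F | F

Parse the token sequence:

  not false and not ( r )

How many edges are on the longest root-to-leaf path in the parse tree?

7

[E [T [T [F not [F false]]] and [F not [F ( [E [T [F r]]] )]]]]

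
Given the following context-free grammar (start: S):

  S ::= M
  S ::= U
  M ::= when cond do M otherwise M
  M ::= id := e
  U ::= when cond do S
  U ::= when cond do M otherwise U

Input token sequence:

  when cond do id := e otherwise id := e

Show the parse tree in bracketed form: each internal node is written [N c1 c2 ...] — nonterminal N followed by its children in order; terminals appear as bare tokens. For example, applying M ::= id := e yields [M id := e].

S
M
when cond do M otherwise M
when cond do id := e otherwise M
when cond do id := e otherwise id := e

[S [M when cond do [M id := e] otherwise [M id := e]]]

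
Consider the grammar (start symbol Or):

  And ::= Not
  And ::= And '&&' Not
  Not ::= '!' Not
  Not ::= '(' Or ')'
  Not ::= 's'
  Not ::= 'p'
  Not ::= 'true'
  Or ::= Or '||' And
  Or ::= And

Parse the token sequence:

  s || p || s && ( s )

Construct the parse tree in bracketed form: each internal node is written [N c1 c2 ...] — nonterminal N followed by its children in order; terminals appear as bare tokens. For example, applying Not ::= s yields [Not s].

Or
Or || And
Or || And || And
And || And || And
Not || And || And
s || And || And
s || Not || And
s || p || And
s || p || And && Not
s || p || Not && Not
s || p || s && Not
s || p || s && ( Or )
s || p || s && ( And )
s || p || s && ( Not )
s || p || s && ( s )

[Or [Or [Or [And [Not s]]] || [And [Not p]]] || [And [And [Not s]] && [Not ( [Or [And [Not s]]] )]]]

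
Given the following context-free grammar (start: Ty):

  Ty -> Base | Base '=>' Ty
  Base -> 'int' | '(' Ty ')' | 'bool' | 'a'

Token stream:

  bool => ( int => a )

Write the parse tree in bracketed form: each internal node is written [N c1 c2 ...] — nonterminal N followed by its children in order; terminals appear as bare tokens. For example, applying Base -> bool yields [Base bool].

Ty
Base => Ty
bool => Ty
bool => Base
bool => ( Ty )
bool => ( Base => Ty )
bool => ( int => Ty )
bool => ( int => Base )
bool => ( int => a )

[Ty [Base bool] => [Ty [Base ( [Ty [Base int] => [Ty [Base a]]] )]]]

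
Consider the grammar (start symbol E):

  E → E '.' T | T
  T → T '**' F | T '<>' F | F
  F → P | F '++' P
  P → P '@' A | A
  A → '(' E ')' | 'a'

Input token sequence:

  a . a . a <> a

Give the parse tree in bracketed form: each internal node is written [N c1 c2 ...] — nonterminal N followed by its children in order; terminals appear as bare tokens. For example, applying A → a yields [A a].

E
E . T
E . T . T
T . T . T
F . T . T
P . T . T
A . T . T
a . T . T
a . F . T
a . P . T
a . A . T
a . a . T
a . a . T <> F
a . a . F <> F
a . a . P <> F
a . a . A <> F
a . a . a <> F
a . a . a <> P
a . a . a <> A
a . a . a <> a

[E [E [E [T [F [P [A a]]]]] . [T [F [P [A a]]]]] . [T [T [F [P [A a]]]] <> [F [P [A a]]]]]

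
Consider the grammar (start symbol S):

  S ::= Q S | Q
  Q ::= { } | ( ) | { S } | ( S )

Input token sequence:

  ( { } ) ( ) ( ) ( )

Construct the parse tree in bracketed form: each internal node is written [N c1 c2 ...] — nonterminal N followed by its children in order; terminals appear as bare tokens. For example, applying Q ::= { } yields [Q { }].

[S [Q ( [S [Q { }]] )] [S [Q ( )] [S [Q ( )] [S [Q ( )]]]]]

S
Q S
( S ) S
( Q ) S
( { } ) S
( { } ) Q S
( { } ) ( ) S
( { } ) ( ) Q S
( { } ) ( ) ( ) S
( { } ) ( ) ( ) Q
( { } ) ( ) ( ) ( )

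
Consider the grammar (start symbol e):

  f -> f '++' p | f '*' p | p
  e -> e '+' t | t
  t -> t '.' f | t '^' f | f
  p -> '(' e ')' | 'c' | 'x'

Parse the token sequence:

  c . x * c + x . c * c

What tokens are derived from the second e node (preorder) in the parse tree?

c . x * c

[e [e [t [t [f [p c]]] . [f [f [p x]] * [p c]]]] + [t [t [f [p x]]] . [f [f [p c]] * [p c]]]]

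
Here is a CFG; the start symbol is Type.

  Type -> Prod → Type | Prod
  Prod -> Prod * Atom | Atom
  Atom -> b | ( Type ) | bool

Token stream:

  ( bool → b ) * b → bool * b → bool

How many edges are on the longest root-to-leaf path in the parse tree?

8

[Type [Prod [Prod [Atom ( [Type [Prod [Atom bool]] → [Type [Prod [Atom b]]]] )]] * [Atom b]] → [Type [Prod [Prod [Atom bool]] * [Atom b]] → [Type [Prod [Atom bool]]]]]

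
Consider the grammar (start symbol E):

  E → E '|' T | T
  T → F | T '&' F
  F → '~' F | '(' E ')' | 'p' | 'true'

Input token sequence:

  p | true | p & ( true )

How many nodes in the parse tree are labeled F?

5

[E [E [E [T [F p]]] | [T [F true]]] | [T [T [F p]] & [F ( [E [T [F true]]] )]]]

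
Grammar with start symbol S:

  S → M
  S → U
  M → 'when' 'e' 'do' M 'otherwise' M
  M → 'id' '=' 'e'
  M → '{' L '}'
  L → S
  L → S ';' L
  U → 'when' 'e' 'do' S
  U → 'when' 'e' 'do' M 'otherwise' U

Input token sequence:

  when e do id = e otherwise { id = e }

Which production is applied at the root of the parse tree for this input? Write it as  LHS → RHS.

[S [M when e do [M id = e] otherwise [M { [L [S [M id = e]]] }]]]

S → M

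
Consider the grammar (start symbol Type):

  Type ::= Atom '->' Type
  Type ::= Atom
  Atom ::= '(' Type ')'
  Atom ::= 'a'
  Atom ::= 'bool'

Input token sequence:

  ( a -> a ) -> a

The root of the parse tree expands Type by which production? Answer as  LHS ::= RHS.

[Type [Atom ( [Type [Atom a] -> [Type [Atom a]]] )] -> [Type [Atom a]]]

Type ::= Atom '->' Type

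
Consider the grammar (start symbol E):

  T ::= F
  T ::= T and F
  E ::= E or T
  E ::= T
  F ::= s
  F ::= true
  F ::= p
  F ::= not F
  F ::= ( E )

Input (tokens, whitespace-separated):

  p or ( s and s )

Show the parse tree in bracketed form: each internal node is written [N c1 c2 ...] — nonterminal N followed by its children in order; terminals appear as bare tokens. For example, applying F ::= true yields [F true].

E
E or T
T or T
F or T
p or T
p or F
p or ( E )
p or ( T )
p or ( T and F )
p or ( F and F )
p or ( s and F )
p or ( s and s )

[E [E [T [F p]]] or [T [F ( [E [T [T [F s]] and [F s]]] )]]]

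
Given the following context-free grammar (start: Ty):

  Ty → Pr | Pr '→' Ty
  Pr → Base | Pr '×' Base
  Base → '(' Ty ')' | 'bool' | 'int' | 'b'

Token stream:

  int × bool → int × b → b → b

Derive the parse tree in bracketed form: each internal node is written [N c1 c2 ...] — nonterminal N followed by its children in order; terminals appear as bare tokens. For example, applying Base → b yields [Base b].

[Ty [Pr [Pr [Base int]] × [Base bool]] → [Ty [Pr [Pr [Base int]] × [Base b]] → [Ty [Pr [Base b]] → [Ty [Pr [Base b]]]]]]

Ty
Pr → Ty
Pr × Base → Ty
Base × Base → Ty
int × Base → Ty
int × bool → Ty
int × bool → Pr → Ty
int × bool → Pr × Base → Ty
int × bool → Base × Base → Ty
int × bool → int × Base → Ty
int × bool → int × b → Ty
int × bool → int × b → Pr → Ty
int × bool → int × b → Base → Ty
int × bool → int × b → b → Ty
int × bool → int × b → b → Pr
int × bool → int × b → b → Base
int × bool → int × b → b → b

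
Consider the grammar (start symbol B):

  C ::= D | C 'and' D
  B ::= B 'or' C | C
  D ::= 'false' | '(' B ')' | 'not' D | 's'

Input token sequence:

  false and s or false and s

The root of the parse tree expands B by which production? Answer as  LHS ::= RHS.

[B [B [C [C [D false]] and [D s]]] or [C [C [D false]] and [D s]]]

B ::= B 'or' C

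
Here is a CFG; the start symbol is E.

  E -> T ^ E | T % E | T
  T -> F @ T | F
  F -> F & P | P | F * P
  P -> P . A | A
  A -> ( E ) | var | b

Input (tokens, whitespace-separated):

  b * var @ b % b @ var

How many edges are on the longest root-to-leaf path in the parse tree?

[E [T [F [F [P [A b]]] * [P [A var]]] @ [T [F [P [A b]]]]] % [E [T [F [P [A b]]] @ [T [F [P [A var]]]]]]]

7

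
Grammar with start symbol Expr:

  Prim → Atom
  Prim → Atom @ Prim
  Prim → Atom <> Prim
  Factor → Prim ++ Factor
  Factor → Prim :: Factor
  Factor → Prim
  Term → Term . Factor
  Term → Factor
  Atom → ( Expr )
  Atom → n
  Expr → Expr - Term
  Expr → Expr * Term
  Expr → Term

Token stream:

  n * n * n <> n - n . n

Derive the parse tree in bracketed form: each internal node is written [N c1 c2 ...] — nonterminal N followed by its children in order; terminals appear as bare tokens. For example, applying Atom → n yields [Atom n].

[Expr [Expr [Expr [Expr [Term [Factor [Prim [Atom n]]]]] * [Term [Factor [Prim [Atom n]]]]] * [Term [Factor [Prim [Atom n] <> [Prim [Atom n]]]]]] - [Term [Term [Factor [Prim [Atom n]]]] . [Factor [Prim [Atom n]]]]]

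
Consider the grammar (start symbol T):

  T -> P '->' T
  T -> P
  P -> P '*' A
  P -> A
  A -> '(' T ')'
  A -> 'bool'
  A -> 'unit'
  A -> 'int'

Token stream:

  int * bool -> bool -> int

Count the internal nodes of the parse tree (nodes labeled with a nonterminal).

[T [P [P [A int]] * [A bool]] -> [T [P [A bool]] -> [T [P [A int]]]]]

11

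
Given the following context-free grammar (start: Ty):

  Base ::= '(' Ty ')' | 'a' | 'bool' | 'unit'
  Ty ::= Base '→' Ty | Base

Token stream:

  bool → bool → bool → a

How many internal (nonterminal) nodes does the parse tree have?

[Ty [Base bool] → [Ty [Base bool] → [Ty [Base bool] → [Ty [Base a]]]]]

8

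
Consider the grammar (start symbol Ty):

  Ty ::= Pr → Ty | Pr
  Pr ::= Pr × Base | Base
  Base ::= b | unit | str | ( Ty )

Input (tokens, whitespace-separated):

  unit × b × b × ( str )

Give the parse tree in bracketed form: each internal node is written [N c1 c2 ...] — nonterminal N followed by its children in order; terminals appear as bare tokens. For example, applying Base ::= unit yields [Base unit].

Ty
Pr
Pr × Base
Pr × Base × Base
Pr × Base × Base × Base
Base × Base × Base × Base
unit × Base × Base × Base
unit × b × Base × Base
unit × b × b × Base
unit × b × b × ( Ty )
unit × b × b × ( Pr )
unit × b × b × ( Base )
unit × b × b × ( str )

[Ty [Pr [Pr [Pr [Pr [Base unit]] × [Base b]] × [Base b]] × [Base ( [Ty [Pr [Base str]]] )]]]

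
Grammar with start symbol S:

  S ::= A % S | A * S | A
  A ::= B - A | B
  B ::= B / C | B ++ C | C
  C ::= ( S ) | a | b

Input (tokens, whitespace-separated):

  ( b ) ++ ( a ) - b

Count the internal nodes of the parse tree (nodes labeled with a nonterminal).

17

[S [A [B [B [C ( [S [A [B [C b]]]] )]] ++ [C ( [S [A [B [C a]]]] )]] - [A [B [C b]]]]]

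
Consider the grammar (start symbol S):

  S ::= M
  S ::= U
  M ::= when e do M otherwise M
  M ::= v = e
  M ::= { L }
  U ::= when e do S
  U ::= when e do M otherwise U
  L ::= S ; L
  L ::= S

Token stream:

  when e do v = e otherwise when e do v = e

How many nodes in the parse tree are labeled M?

2

[S [U when e do [M v = e] otherwise [U when e do [S [M v = e]]]]]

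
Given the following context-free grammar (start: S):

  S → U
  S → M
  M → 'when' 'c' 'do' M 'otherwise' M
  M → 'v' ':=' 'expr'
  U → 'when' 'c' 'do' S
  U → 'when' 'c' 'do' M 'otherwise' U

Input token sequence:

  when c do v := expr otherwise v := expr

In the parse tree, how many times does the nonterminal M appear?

3

[S [M when c do [M v := expr] otherwise [M v := expr]]]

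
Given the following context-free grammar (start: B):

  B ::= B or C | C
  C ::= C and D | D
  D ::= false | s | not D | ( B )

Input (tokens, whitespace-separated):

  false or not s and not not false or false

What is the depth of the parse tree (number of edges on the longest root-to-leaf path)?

6

[B [B [B [C [D false]]] or [C [C [D not [D s]]] and [D not [D not [D false]]]]] or [C [D false]]]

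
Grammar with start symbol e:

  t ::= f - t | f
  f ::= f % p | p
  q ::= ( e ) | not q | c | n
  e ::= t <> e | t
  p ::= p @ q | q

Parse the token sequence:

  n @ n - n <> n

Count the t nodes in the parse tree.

3

[e [t [f [p [p [q n]] @ [q n]]] - [t [f [p [q n]]]]] <> [e [t [f [p [q n]]]]]]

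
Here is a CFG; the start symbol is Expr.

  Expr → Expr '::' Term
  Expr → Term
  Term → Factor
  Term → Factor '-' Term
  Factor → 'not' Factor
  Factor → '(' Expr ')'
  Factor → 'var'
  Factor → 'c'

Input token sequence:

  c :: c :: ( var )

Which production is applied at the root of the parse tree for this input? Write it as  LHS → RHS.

Expr → Expr '::' Term

[Expr [Expr [Expr [Term [Factor c]]] :: [Term [Factor c]]] :: [Term [Factor ( [Expr [Term [Factor var]]] )]]]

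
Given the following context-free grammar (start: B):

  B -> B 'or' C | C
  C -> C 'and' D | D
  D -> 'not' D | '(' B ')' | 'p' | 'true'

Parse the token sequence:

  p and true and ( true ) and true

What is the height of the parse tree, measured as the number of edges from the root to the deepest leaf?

[B [C [C [C [C [D p]] and [D true]] and [D ( [B [C [D true]]] )]] and [D true]]]

7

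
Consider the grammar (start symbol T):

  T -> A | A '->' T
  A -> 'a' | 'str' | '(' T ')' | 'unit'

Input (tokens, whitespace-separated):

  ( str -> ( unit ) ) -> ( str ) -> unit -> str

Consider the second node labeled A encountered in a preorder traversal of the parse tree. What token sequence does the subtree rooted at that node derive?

[T [A ( [T [A str] -> [T [A ( [T [A unit]] )]]] )] -> [T [A ( [T [A str]] )] -> [T [A unit] -> [T [A str]]]]]

str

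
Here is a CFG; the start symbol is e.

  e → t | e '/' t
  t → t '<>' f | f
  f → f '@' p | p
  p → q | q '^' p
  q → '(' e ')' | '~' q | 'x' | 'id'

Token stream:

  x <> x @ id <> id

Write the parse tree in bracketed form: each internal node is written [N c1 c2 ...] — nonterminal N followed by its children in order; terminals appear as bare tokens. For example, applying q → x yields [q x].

e
t
t <> f
t <> f <> f
f <> f <> f
p <> f <> f
q <> f <> f
x <> f <> f
x <> f @ p <> f
x <> p @ p <> f
x <> q @ p <> f
x <> x @ p <> f
x <> x @ q <> f
x <> x @ id <> f
x <> x @ id <> p
x <> x @ id <> q
x <> x @ id <> id

[e [t [t [t [f [p [q x]]]] <> [f [f [p [q x]]] @ [p [q id]]]] <> [f [p [q id]]]]]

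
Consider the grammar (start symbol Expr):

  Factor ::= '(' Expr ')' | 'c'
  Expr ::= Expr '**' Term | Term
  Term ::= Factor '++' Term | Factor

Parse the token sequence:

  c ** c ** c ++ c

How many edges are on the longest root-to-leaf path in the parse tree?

[Expr [Expr [Expr [Term [Factor c]]] ** [Term [Factor c]]] ** [Term [Factor c] ++ [Term [Factor c]]]]

5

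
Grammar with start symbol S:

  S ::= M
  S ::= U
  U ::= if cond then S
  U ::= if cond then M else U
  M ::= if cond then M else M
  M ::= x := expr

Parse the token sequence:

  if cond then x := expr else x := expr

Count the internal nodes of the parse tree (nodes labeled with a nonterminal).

[S [M if cond then [M x := expr] else [M x := expr]]]

4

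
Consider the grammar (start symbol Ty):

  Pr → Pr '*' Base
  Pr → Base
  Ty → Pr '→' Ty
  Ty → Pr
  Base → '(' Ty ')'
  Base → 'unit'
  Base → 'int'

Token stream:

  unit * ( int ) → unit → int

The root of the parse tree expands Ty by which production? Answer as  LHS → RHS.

Ty → Pr '→' Ty

[Ty [Pr [Pr [Base unit]] * [Base ( [Ty [Pr [Base int]]] )]] → [Ty [Pr [Base unit]] → [Ty [Pr [Base int]]]]]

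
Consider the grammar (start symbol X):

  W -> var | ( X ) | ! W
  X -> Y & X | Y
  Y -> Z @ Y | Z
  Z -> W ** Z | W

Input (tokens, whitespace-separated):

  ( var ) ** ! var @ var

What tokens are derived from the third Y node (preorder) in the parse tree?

var

[X [Y [Z [W ( [X [Y [Z [W var]]]] )] ** [Z [W ! [W var]]]] @ [Y [Z [W var]]]]]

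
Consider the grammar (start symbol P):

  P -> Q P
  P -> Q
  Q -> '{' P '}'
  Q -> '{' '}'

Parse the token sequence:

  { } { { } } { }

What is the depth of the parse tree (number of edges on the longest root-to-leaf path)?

[P [Q { }] [P [Q { [P [Q { }]] }] [P [Q { }]]]]

5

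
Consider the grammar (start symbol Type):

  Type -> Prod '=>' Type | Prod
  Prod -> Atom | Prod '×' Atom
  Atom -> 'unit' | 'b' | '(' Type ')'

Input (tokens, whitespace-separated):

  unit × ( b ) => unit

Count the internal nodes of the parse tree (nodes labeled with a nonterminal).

[Type [Prod [Prod [Atom unit]] × [Atom ( [Type [Prod [Atom b]]] )]] => [Type [Prod [Atom unit]]]]

11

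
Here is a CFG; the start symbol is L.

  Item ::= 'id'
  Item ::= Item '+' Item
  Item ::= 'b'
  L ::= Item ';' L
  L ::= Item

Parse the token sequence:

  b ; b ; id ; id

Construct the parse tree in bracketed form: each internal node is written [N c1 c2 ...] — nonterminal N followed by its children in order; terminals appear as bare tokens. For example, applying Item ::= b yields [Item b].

[L [Item b] ; [L [Item b] ; [L [Item id] ; [L [Item id]]]]]

L
Item ; L
b ; L
b ; Item ; L
b ; b ; L
b ; b ; Item ; L
b ; b ; id ; L
b ; b ; id ; Item
b ; b ; id ; id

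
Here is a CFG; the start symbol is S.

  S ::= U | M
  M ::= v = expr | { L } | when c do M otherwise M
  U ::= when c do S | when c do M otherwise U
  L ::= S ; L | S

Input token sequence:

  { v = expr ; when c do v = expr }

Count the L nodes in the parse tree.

2

[S [M { [L [S [M v = expr]] ; [L [S [U when c do [S [M v = expr]]]]]] }]]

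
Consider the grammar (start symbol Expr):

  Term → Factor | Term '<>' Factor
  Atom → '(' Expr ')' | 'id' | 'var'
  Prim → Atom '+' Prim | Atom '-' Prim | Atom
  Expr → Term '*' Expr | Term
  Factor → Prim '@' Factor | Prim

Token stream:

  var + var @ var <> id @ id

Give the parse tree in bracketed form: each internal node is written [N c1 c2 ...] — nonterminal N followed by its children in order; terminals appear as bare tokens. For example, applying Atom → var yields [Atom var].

Expr
Term
Term <> Factor
Factor <> Factor
Prim @ Factor <> Factor
Atom + Prim @ Factor <> Factor
var + Prim @ Factor <> Factor
var + Atom @ Factor <> Factor
var + var @ Factor <> Factor
var + var @ Prim <> Factor
var + var @ Atom <> Factor
var + var @ var <> Factor
var + var @ var <> Prim @ Factor
var + var @ var <> Atom @ Factor
var + var @ var <> id @ Factor
var + var @ var <> id @ Prim
var + var @ var <> id @ Atom
var + var @ var <> id @ id

[Expr [Term [Term [Factor [Prim [Atom var] + [Prim [Atom var]]] @ [Factor [Prim [Atom var]]]]] <> [Factor [Prim [Atom id]] @ [Factor [Prim [Atom id]]]]]]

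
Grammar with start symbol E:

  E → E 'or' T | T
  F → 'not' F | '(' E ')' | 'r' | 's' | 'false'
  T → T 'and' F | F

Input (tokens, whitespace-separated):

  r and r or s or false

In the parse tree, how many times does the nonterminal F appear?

[E [E [E [T [T [F r]] and [F r]]] or [T [F s]]] or [T [F false]]]

4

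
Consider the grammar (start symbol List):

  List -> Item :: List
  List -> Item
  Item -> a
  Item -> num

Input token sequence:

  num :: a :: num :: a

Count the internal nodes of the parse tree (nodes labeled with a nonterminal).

[List [Item num] :: [List [Item a] :: [List [Item num] :: [List [Item a]]]]]

8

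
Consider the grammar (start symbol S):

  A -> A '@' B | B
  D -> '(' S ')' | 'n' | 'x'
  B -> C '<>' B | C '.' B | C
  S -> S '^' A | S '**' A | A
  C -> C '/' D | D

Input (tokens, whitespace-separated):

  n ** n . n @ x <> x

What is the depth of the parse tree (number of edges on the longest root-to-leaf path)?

[S [S [A [B [C [D n]]]]] ** [A [A [B [C [D n]] . [B [C [D n]]]]] @ [B [C [D x]] <> [B [C [D x]]]]]]

7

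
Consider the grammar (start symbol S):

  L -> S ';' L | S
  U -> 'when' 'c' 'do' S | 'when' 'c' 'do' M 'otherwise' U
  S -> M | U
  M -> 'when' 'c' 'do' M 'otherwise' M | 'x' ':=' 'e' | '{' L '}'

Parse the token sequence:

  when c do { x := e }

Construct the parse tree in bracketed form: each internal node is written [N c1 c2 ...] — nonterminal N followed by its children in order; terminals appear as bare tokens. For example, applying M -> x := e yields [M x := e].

S
U
when c do S
when c do M
when c do { L }
when c do { S }
when c do { M }
when c do { x := e }

[S [U when c do [S [M { [L [S [M x := e]]] }]]]]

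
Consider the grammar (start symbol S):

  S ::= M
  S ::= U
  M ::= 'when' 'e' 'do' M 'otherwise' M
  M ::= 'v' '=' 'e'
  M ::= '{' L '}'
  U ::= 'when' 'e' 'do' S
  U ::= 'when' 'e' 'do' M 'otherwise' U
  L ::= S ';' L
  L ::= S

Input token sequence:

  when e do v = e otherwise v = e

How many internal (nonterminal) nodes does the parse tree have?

4

[S [M when e do [M v = e] otherwise [M v = e]]]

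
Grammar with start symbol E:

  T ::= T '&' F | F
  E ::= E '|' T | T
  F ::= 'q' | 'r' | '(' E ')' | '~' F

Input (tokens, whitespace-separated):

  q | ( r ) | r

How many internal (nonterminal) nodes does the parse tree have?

12

[E [E [E [T [F q]]] | [T [F ( [E [T [F r]]] )]]] | [T [F r]]]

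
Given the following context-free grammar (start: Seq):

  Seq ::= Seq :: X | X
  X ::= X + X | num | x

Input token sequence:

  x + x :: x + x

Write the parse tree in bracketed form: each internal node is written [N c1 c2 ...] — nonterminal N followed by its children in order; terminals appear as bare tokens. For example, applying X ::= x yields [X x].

[Seq [Seq [X [X x] + [X x]]] :: [X [X x] + [X x]]]

Seq
Seq :: X
X :: X
X + X :: X
x + X :: X
x + x :: X
x + x :: X + X
x + x :: x + X
x + x :: x + x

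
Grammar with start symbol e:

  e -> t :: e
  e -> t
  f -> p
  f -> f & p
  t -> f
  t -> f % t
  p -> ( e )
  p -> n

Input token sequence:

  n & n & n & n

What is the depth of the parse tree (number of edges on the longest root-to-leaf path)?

7

[e [t [f [f [f [f [p n]] & [p n]] & [p n]] & [p n]]]]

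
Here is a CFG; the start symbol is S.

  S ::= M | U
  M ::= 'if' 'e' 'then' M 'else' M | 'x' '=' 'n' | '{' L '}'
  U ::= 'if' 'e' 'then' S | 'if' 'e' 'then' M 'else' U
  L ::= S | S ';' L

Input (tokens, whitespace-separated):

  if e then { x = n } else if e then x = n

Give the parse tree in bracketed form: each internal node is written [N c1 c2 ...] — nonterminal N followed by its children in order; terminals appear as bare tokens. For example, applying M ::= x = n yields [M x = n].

[S [U if e then [M { [L [S [M x = n]]] }] else [U if e then [S [M x = n]]]]]

S
U
if e then M else U
if e then { L } else U
if e then { S } else U
if e then { M } else U
if e then { x = n } else U
if e then { x = n } else if e then S
if e then { x = n } else if e then M
if e then { x = n } else if e then x = n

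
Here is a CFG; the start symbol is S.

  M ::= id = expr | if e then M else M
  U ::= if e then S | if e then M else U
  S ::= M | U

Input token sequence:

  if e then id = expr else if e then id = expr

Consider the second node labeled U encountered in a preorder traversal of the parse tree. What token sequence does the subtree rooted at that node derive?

if e then id = expr

[S [U if e then [M id = expr] else [U if e then [S [M id = expr]]]]]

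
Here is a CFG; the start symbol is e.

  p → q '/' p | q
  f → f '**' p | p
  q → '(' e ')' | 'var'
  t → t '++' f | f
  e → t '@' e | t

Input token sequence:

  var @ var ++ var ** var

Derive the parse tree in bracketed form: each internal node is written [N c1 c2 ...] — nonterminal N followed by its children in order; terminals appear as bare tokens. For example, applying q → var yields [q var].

e
t @ e
f @ e
p @ e
q @ e
var @ e
var @ t
var @ t ++ f
var @ f ++ f
var @ p ++ f
var @ q ++ f
var @ var ++ f
var @ var ++ f ** p
var @ var ++ p ** p
var @ var ++ q ** p
var @ var ++ var ** p
var @ var ++ var ** q
var @ var ++ var ** var

[e [t [f [p [q var]]]] @ [e [t [t [f [p [q var]]]] ++ [f [f [p [q var]]] ** [p [q var]]]]]]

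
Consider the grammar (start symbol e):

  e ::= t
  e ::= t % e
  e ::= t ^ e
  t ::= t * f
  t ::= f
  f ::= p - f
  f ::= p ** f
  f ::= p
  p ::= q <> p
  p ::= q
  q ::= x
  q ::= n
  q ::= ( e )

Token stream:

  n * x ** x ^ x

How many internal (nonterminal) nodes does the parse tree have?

[e [t [t [f [p [q n]]]] * [f [p [q x]] ** [f [p [q x]]]]] ^ [e [t [f [p [q x]]]]]]

17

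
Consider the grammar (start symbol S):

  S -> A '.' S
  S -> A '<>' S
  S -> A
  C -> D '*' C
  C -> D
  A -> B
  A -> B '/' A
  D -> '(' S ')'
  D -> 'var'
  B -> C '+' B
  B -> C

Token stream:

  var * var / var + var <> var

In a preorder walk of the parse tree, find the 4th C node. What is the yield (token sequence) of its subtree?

[S [A [B [C [D var] * [C [D var]]]] / [A [B [C [D var]] + [B [C [D var]]]]]] <> [S [A [B [C [D var]]]]]]

var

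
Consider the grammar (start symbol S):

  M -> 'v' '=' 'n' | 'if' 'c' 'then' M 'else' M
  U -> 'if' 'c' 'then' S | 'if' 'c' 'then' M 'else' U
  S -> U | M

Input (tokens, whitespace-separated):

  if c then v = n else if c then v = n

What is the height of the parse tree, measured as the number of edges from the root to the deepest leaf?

[S [U if c then [M v = n] else [U if c then [S [M v = n]]]]]

5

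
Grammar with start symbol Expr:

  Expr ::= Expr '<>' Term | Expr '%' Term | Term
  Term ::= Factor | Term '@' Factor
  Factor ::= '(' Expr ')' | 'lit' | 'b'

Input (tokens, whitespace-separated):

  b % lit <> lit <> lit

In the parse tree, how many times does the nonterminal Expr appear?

4

[Expr [Expr [Expr [Expr [Term [Factor b]]] % [Term [Factor lit]]] <> [Term [Factor lit]]] <> [Term [Factor lit]]]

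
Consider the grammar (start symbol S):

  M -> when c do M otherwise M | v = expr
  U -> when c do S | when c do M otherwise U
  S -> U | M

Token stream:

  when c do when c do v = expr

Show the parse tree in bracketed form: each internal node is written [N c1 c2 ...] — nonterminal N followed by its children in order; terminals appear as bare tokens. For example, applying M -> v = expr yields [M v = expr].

[S [U when c do [S [U when c do [S [M v = expr]]]]]]

S
U
when c do S
when c do U
when c do when c do S
when c do when c do M
when c do when c do v = expr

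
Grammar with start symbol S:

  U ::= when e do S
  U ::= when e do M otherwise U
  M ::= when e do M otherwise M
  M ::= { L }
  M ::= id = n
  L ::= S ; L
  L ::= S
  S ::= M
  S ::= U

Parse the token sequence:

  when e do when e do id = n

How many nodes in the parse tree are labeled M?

1

[S [U when e do [S [U when e do [S [M id = n]]]]]]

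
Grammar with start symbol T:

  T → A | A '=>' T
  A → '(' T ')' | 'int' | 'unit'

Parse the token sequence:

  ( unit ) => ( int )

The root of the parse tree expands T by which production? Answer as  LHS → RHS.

[T [A ( [T [A unit]] )] => [T [A ( [T [A int]] )]]]

T → A '=>' T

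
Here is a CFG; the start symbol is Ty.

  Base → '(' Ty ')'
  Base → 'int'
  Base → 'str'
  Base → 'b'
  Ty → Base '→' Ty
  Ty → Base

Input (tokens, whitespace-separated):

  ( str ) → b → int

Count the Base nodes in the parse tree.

[Ty [Base ( [Ty [Base str]] )] → [Ty [Base b] → [Ty [Base int]]]]

4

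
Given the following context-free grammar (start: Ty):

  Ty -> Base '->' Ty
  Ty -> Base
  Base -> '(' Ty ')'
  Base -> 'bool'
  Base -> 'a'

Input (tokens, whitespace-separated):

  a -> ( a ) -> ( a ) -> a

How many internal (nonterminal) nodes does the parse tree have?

12

[Ty [Base a] -> [Ty [Base ( [Ty [Base a]] )] -> [Ty [Base ( [Ty [Base a]] )] -> [Ty [Base a]]]]]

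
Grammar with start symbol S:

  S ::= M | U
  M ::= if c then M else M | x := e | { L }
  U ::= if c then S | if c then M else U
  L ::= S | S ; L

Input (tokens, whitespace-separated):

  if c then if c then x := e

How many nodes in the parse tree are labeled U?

[S [U if c then [S [U if c then [S [M x := e]]]]]]

2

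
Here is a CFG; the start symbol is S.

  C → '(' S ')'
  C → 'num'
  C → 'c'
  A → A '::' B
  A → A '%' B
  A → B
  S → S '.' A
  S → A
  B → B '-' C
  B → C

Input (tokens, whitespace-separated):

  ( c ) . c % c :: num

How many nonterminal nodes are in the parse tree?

[S [S [A [B [C ( [S [A [B [C c]]]] )]]]] . [A [A [A [B [C c]]] % [B [C c]]] :: [B [C num]]]]

18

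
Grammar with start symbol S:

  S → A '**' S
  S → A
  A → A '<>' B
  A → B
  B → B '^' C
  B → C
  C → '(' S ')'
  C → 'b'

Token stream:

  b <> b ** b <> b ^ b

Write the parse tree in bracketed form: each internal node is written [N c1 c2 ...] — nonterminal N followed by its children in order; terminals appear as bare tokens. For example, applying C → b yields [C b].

S
A ** S
A <> B ** S
B <> B ** S
C <> B ** S
b <> B ** S
b <> C ** S
b <> b ** S
b <> b ** A
b <> b ** A <> B
b <> b ** B <> B
b <> b ** C <> B
b <> b ** b <> B
b <> b ** b <> B ^ C
b <> b ** b <> C ^ C
b <> b ** b <> b ^ C
b <> b ** b <> b ^ b

[S [A [A [B [C b]]] <> [B [C b]]] ** [S [A [A [B [C b]]] <> [B [B [C b]] ^ [C b]]]]]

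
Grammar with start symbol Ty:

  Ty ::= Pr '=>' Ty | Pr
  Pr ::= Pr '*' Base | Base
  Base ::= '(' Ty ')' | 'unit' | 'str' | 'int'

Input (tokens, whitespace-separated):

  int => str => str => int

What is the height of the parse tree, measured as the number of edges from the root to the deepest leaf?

[Ty [Pr [Base int]] => [Ty [Pr [Base str]] => [Ty [Pr [Base str]] => [Ty [Pr [Base int]]]]]]

6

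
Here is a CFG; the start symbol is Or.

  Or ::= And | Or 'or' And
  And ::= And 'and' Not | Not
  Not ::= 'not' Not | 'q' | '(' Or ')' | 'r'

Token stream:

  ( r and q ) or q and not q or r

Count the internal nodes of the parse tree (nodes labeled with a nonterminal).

[Or [Or [Or [And [Not ( [Or [And [And [Not r]] and [Not q]]] )]]] or [And [And [Not q]] and [Not not [Not q]]]] or [And [Not r]]]

17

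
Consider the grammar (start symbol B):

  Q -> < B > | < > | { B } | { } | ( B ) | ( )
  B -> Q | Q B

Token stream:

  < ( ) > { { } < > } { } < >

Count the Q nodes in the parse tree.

[B [Q < [B [Q ( )]] >] [B [Q { [B [Q { }] [B [Q < >]]] }] [B [Q { }] [B [Q < >]]]]]

7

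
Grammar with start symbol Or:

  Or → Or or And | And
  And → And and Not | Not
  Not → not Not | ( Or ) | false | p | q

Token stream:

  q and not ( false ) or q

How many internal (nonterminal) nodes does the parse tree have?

12

[Or [Or [And [And [Not q]] and [Not not [Not ( [Or [And [Not false]]] )]]]] or [And [Not q]]]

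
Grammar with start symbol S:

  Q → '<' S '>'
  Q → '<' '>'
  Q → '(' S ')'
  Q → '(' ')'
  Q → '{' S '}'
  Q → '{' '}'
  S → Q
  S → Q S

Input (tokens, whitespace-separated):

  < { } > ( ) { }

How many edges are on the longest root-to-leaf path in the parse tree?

[S [Q < [S [Q { }]] >] [S [Q ( )] [S [Q { }]]]]

4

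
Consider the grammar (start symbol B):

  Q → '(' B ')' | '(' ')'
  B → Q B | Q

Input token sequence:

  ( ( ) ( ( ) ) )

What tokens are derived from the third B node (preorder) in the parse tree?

( ( ) )

[B [Q ( [B [Q ( )] [B [Q ( [B [Q ( )]] )]]] )]]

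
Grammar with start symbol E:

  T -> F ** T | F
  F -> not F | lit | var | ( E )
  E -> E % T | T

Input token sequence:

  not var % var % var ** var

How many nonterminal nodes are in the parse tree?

[E [E [E [T [F not [F var]]]] % [T [F var]]] % [T [F var] ** [T [F var]]]]

12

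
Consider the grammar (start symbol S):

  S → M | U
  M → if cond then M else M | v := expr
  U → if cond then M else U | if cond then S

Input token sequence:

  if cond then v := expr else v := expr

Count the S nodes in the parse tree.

[S [M if cond then [M v := expr] else [M v := expr]]]

1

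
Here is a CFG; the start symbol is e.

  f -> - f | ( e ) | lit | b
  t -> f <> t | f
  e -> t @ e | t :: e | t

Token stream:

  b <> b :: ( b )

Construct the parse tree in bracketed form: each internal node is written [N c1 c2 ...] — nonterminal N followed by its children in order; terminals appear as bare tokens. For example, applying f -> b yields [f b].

e
t :: e
f <> t :: e
b <> t :: e
b <> f :: e
b <> b :: e
b <> b :: t
b <> b :: f
b <> b :: ( e )
b <> b :: ( t )
b <> b :: ( f )
b <> b :: ( b )

[e [t [f b] <> [t [f b]]] :: [e [t [f ( [e [t [f b]]] )]]]]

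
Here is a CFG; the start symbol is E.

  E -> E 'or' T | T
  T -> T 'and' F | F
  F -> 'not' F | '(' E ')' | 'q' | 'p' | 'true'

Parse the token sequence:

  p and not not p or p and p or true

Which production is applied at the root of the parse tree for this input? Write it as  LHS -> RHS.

E -> E 'or' T

[E [E [E [T [T [F p]] and [F not [F not [F p]]]]] or [T [T [F p]] and [F p]]] or [T [F true]]]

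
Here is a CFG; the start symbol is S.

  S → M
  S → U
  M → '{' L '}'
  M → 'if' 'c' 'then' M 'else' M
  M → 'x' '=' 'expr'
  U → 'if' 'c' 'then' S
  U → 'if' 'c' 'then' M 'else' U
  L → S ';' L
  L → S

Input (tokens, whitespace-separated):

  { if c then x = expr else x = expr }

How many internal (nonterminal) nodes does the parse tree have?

[S [M { [L [S [M if c then [M x = expr] else [M x = expr]]]] }]]

7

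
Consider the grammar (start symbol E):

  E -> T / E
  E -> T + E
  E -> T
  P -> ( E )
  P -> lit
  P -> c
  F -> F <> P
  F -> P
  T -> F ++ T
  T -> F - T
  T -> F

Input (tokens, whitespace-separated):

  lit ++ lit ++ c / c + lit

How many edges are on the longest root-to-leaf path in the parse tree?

[E [T [F [P lit]] ++ [T [F [P lit]] ++ [T [F [P c]]]]] / [E [T [F [P c]]] + [E [T [F [P lit]]]]]]

6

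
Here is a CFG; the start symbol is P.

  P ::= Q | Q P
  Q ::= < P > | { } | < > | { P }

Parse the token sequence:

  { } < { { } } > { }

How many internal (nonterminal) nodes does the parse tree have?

[P [Q { }] [P [Q < [P [Q { [P [Q { }]] }]] >] [P [Q { }]]]]

10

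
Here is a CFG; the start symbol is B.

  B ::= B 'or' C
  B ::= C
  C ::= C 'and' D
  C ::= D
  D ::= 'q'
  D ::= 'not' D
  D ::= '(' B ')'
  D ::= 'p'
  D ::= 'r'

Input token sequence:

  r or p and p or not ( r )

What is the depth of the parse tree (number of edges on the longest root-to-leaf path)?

7

[B [B [B [C [D r]]] or [C [C [D p]] and [D p]]] or [C [D not [D ( [B [C [D r]]] )]]]]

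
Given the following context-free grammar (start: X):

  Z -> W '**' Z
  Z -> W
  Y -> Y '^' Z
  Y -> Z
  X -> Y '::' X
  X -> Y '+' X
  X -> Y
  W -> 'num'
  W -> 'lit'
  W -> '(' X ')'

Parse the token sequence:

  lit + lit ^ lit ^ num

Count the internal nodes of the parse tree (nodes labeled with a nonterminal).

14

[X [Y [Z [W lit]]] + [X [Y [Y [Y [Z [W lit]]] ^ [Z [W lit]]] ^ [Z [W num]]]]]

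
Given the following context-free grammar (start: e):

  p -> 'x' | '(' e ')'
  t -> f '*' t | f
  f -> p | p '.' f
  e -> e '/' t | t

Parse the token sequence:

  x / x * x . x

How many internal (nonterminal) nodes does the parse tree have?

[e [e [t [f [p x]]]] / [t [f [p x]] * [t [f [p x] . [f [p x]]]]]]

13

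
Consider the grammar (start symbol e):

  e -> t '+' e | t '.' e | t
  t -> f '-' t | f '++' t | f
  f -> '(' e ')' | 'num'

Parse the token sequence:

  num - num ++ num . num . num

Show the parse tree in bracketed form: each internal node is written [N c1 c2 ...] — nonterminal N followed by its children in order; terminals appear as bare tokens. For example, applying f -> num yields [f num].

[e [t [f num] - [t [f num] ++ [t [f num]]]] . [e [t [f num]] . [e [t [f num]]]]]

e
t . e
f - t . e
num - t . e
num - f ++ t . e
num - num ++ t . e
num - num ++ f . e
num - num ++ num . e
num - num ++ num . t . e
num - num ++ num . f . e
num - num ++ num . num . e
num - num ++ num . num . t
num - num ++ num . num . f
num - num ++ num . num . num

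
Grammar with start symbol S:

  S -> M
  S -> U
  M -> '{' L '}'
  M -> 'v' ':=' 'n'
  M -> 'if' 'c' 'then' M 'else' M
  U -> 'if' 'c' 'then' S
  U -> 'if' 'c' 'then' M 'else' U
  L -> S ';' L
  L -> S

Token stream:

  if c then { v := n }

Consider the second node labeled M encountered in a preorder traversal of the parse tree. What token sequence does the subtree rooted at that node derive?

[S [U if c then [S [M { [L [S [M v := n]]] }]]]]

v := n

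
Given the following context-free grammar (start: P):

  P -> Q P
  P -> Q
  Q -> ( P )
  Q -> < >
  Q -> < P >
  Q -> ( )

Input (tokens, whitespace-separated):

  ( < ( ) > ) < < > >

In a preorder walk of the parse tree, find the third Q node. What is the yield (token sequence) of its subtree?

( )

[P [Q ( [P [Q < [P [Q ( )]] >]] )] [P [Q < [P [Q < >]] >]]]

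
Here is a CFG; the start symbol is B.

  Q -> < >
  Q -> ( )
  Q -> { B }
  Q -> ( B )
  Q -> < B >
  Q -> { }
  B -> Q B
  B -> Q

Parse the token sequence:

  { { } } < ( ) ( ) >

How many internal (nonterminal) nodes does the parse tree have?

[B [Q { [B [Q { }]] }] [B [Q < [B [Q ( )] [B [Q ( )]]] >]]]

10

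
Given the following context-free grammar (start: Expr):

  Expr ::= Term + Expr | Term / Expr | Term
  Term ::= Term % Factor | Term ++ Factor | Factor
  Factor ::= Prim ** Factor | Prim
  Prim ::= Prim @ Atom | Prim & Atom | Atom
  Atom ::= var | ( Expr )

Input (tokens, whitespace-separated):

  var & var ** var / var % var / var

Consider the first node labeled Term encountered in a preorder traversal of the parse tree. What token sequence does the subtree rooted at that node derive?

[Expr [Term [Factor [Prim [Prim [Atom var]] & [Atom var]] ** [Factor [Prim [Atom var]]]]] / [Expr [Term [Term [Factor [Prim [Atom var]]]] % [Factor [Prim [Atom var]]]] / [Expr [Term [Factor [Prim [Atom var]]]]]]]

var & var ** var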